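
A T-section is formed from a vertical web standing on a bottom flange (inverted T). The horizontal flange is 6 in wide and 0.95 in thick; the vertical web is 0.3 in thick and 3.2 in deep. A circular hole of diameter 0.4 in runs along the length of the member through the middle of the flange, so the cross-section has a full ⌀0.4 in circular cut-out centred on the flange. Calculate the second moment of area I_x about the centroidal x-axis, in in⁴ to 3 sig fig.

Decompose the section into non-overlapping parts with the origin at the bottom-left of its bounding rectangle.
Flange: 6 × 0.95, A = 5.7 in², y = 0.475 in, Ī = 0.42869 in⁴.
Web: 0.3 × 3.2, A = 0.96 in², y = 2.55 in, Ī = 0.8192 in⁴.
Hole (subtracted): ⌀0.4, A = 0.12566 in², y = 0.475 in, Ī = 0.0012566 in⁴.
Centroid: ȳ = ΣA·y / ΣA = 0.77985 in.
Transfer each piece to the centroidal x-axis using Ī + A·d² with d = y − 0.77985:
  flange: d = -0.30485 in → contributes +0.95841 in⁴
  web: d = 1.7701 in → contributes +3.8273 in⁴
  hole: d = -0.30485 in → contributes −0.012935 in⁴
Total I = 4.7728 in⁴.

I_x ≈ 4.77 in⁴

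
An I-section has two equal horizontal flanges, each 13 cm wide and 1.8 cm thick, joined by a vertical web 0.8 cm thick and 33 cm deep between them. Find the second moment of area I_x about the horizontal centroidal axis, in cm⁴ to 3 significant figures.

Treat the section as a set of non-overlapping primitives; coordinates are from the bounding-box lower-left.
Bottom flange: 13 × 1.8, A = 23.4 cm², y = 0.9 cm, Ī = 6.318 cm⁴.
Web: 0.8 × 33, A = 26.4 cm², y = 18.3 cm, Ī = 2395.8 cm⁴.
Top flange: 13 × 1.8, A = 23.4 cm², y = 35.7 cm, Ī = 6.318 cm⁴.
By symmetry the centroid is at mid-height, ȳ = 18.3 cm.
Transfer each piece to the horizontal centroidal axis using Ī + A·d² with d = y − 18.3:
  bottom flange: d = -17.4 cm → contributes +7090.9 cm⁴
  web: d = 0 cm → contributes +2395.8 cm⁴
  top flange: d = 17.4 cm → contributes +7090.9 cm⁴
Total I = 16 578 cm⁴.

I_x ≈ 1.66 × 10⁴ cm⁴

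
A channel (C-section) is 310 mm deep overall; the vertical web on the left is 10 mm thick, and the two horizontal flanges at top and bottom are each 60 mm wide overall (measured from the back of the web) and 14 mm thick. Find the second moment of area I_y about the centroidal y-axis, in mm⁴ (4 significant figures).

I_y ≈ 1.186 × 10⁶ mm⁴

Decompose the section into non-overlapping parts with the origin at the bottom-left of its bounding rectangle.
Web: 10 × 310, A = 3 100 mm², x = 5 mm, Ī = 25833.3 mm⁴.
Top flange (beyond web): 50 × 14, A = 700 mm², x = 35 mm, Ī = 145 833 mm⁴.
Bottom flange (beyond web): 50 × 14, A = 700 mm², x = 35 mm, Ī = 145 833 mm⁴.
Centroid: x̄ = ΣA·x / ΣA = 14.3333 mm.
Transfer each piece to the centroidal y-axis using Ī + A·d² with d = x − 14.3333:
  web: d = -9.33333 mm → contributes +295 878 mm⁴
  top flange (beyond web): d = 20.6667 mm → contributes +444 811 mm⁴
  bottom flange (beyond web): d = 20.6667 mm → contributes +444 811 mm⁴
Total I = 1 185 500 mm⁴.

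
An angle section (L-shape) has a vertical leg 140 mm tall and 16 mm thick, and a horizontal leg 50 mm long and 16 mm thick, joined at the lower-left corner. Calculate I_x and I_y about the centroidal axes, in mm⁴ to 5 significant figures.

Split into non-overlapping primitives; take the origin at the lower-left of the bounding box.
Vertical leg: 16 × 140, A = 2 240 mm², y = 70 mm, Ī = 3 658 667 mm⁴.
Horizontal leg (remainder): 34 × 16, A = 544 mm², y = 8 mm, Ī = 11605.33 mm⁴.
Centroid: ȳ = ΣA·y / ΣA = 57.88506 mm.
Transfer each piece to the centroidal x-axis using Ī + A·d² with d = y − 57.88506:
  vertical leg: d = 12.11494 mm → contributes +3 987 436 mm⁴
  horizontal leg (remainder): d = -49.88506 mm → contributes +1 365 360 mm⁴
Total I = 5 352 795 mm⁴.
For the y-axis: x̄ = 12.88506 mm.
Repeating about the centroidal y-axis gives I_y = 373755.2 mm⁴.

I_x ≈ 5.3528 × 10⁶ mm⁴, I_y ≈ 3.7376 × 10⁵ mm⁴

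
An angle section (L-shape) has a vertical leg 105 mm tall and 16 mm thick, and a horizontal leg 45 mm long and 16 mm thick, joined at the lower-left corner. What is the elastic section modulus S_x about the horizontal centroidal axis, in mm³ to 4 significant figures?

S_x ≈ 3.659 × 10⁴ mm³

Treat the section as a set of non-overlapping primitives; coordinates are from the bounding-box lower-left.
Vertical leg: 16 × 105, A = 1 680 mm², y = 52.5 mm, Ī = 1 543 500 mm⁴.
Horizontal leg (remainder): 29 × 16, A = 464 mm², y = 8 mm, Ī = 9898.67 mm⁴.
Centroid: ȳ = ΣA·y / ΣA = 42.8694 mm.
Transfer each piece to the horizontal centroidal axis using Ī + A·d² with d = y − 42.8694:
  vertical leg: d = 9.6306 mm → contributes +1 699 317 mm⁴
  horizontal leg (remainder): d = -34.8694 mm → contributes +574 065 mm⁴
Total I = 2 273 382 mm⁴.
Extreme fibre distance c = 62.1306 mm; S = I/c = 36590.4 mm³.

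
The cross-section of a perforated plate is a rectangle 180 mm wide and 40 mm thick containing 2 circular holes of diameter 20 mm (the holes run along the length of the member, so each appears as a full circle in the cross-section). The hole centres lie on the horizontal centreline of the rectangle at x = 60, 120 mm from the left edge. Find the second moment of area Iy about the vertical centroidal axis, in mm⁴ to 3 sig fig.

Split into non-overlapping primitives; take the origin at the lower-left of the bounding box.
Plate: 180 × 40, A = 7 200 mm², x = 90 mm, Ī = 19 440 000 mm⁴.
Hole 1 (subtracted): ⌀20, A = 314.16 mm², x = 60 mm, Ī = 7 854 mm⁴.
Hole 2 (subtracted): ⌀20, A = 314.16 mm², x = 120 mm, Ī = 7 854 mm⁴.
By symmetry the centroid is at mid-width, x̄ = 90 mm.
Transfer each piece to the vertical centroidal axis using Ī + A·d² with d = x − 90:
  plate: d = 0 mm → contributes +19 440 000 mm⁴
  hole 1: d = -30 mm → contributes −290 597 mm⁴
  hole 2: d = 30 mm → contributes −290 597 mm⁴
Total I = 18 858 805 mm⁴.

Iy ≈ 1.89 × 10⁷ mm⁴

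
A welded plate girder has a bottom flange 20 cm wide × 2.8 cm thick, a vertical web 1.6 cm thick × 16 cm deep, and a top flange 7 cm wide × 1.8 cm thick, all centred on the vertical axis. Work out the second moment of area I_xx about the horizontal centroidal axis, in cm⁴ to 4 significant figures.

Decompose the section into non-overlapping parts with the origin at the bottom-left of its bounding rectangle.
Bottom plate: 20 × 2.8, A = 56 cm², y = 1.4 cm, Ī = 36.5867 cm⁴.
Web plate: 1.6 × 16, A = 25.6 cm², y = 10.8 cm, Ī = 546.133 cm⁴.
Top plate: 7 × 1.8, A = 12.6 cm², y = 19.7 cm, Ī = 3.402 cm⁴.
Centroid: ȳ = ΣA·y / ΣA = 6.40234 cm.
Transfer each piece to the horizontal centroidal axis using Ī + A·d² with d = y − 6.40234:
  bottom plate: d = -5.00234 cm → contributes +1437.89 cm⁴
  web plate: d = 4.39766 cm → contributes +1041.22 cm⁴
  top plate: d = 13.2977 cm → contributes +2231.43 cm⁴
Total I = 4710.55 cm⁴.

I_xx ≈ 4711 cm⁴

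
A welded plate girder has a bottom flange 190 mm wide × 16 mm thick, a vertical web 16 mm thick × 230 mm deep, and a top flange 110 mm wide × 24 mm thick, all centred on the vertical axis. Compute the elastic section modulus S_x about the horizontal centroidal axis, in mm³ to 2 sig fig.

S_x ≈ 7.3 × 10⁵ mm³

Treat the section as a set of non-overlapping primitives; coordinates are from the bounding-box lower-left.
Bottom plate: 190 × 16, A = 3 040 mm², y = 8 mm, Ī = 64 853 mm⁴.
Web plate: 16 × 230, A = 3 680 mm², y = 131 mm, Ī = 16 222 667 mm⁴.
Top plate: 110 × 24, A = 2 640 mm², y = 258 mm, Ī = 126 720 mm⁴.
Centroid: ȳ = ΣA·y / ΣA = 126.9 mm.
Transfer each piece to the horizontal centroidal axis using Ī + A·d² with d = y − 126.9:
  bottom plate: d = -118.9 mm → contributes +43 021 584 mm⁴
  web plate: d = 4.128 mm → contributes +16 285 382 mm⁴
  top plate: d = 131.1 mm → contributes +45 520 480 mm⁴
Total I = 104 827 446 mm⁴.
Extreme fibre distance c = 143.1 mm; S = I/c = 732 402 mm³.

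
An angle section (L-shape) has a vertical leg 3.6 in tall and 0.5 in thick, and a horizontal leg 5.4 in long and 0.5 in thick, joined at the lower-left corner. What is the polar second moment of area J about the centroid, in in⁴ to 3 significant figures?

J ≈ 17.0 in⁴

Split into non-overlapping primitives; take the origin at the lower-left of the bounding box.
Vertical leg: 0.5 × 3.6, A = 1.8 in², y = 1.8 in, Ī = 1.944 in⁴.
Horizontal leg (remainder): 4.9 × 0.5, A = 2.45 in², y = 0.25 in, Ī = 0.051042 in⁴.
Centroid: ȳ = ΣA·y / ΣA = 0.90647 in.
Transfer each piece to the centroidal x-axis using Ī + A·d² with d = y − 0.90647:
  vertical leg: d = 0.89353 in → contributes +3.3811 in⁴
  horizontal leg (remainder): d = -0.65647 in → contributes +1.1069 in⁴
Total I = 4.488 in⁴.
For the y-axis: x̄ = 1.8065 in.
Repeating about the centroidal y-axis gives I_y = 12.504 in⁴.
Polar second moment: J = I_x + I_y = 16.992 in⁴.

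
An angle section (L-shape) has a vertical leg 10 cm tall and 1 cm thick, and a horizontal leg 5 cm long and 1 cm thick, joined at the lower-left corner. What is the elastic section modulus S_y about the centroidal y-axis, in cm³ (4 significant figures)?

S_y ≈ 6.346 cm³

Split into non-overlapping primitives; take the origin at the lower-left of the bounding box.
Vertical leg: 1 × 10, A = 10 cm², x = 0.5 cm, Ī = 0.833333 cm⁴.
Horizontal leg (remainder): 4 × 1, A = 4 cm², x = 3 cm, Ī = 5.33333 cm⁴.
Centroid: x̄ = ΣA·x / ΣA = 1.21429 cm.
Transfer each piece to the centroidal y-axis using Ī + A·d² with d = x − 1.21429:
  vertical leg: d = -0.714286 cm → contributes +5.93537 cm⁴
  horizontal leg (remainder): d = 1.78571 cm → contributes +18.0884 cm⁴
Total I = 24.0238 cm⁴.
Extreme fibre distance c = 3.78571 cm; S = I/c = 6.34591 cm³.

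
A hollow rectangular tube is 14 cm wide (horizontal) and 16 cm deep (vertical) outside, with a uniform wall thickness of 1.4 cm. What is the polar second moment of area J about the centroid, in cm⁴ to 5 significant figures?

J ≈ 4745.3 cm⁴

Split into non-overlapping primitives; take the origin at the lower-left of the bounding box.
Outer rectangle: 14 × 16, A = 224 cm², y = 8 cm, Ī = 4778.667 cm⁴.
Inner void (subtracted): 11.2 × 13.2, A = 147.84 cm², y = 8 cm, Ī = 2146.637 cm⁴.
By symmetry the centroid is at mid-height, ȳ = 8 cm.
All pieces are centred on the centroidal x-axis, so I = ΣĪ (holes subtracted) = 2632.03 cm⁴.
Repeating about the centroidal y-axis gives I_y = 2113.246 cm⁴.
Polar second moment: J = I_x + I_y = 4745.276 cm⁴.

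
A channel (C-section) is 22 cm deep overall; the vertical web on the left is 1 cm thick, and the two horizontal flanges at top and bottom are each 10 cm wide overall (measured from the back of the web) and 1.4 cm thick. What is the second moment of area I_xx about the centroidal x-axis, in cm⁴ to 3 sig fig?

Decompose the section into non-overlapping parts with the origin at the bottom-left of its bounding rectangle.
Web: 1 × 22, A = 22 cm², y = 11 cm, Ī = 887.33 cm⁴.
Top flange (beyond web): 9 × 1.4, A = 12.6 cm², y = 21.3 cm, Ī = 2.058 cm⁴.
Bottom flange (beyond web): 9 × 1.4, A = 12.6 cm², y = 0.7 cm, Ī = 2.058 cm⁴.
By symmetry the centroid is at mid-height, ȳ = 11 cm.
Transfer each piece to the centroidal x-axis using Ī + A·d² with d = y − 11:
  web: d = 0 cm → contributes +887.33 cm⁴
  top flange (beyond web): d = 10.3 cm → contributes +1338.8 cm⁴
  bottom flange (beyond web): d = -10.3 cm → contributes +1338.8 cm⁴
Total I = 3564.9 cm⁴.

I_xx ≈ 3560 cm⁴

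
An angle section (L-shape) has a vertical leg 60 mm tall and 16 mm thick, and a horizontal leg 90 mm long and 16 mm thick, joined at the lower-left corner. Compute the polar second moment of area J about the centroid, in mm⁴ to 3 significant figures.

J ≈ 2.20 × 10⁶ mm⁴

Split into non-overlapping primitives; take the origin at the lower-left of the bounding box.
Vertical leg: 16 × 60, A = 960 mm², y = 30 mm, Ī = 288 000 mm⁴.
Horizontal leg (remainder): 74 × 16, A = 1 184 mm², y = 8 mm, Ī = 25 259 mm⁴.
Centroid: ȳ = ΣA·y / ΣA = 17.851 mm.
Transfer each piece to the centroidal x-axis using Ī + A·d² with d = y − 17.851:
  vertical leg: d = 12.149 mm → contributes +429 700 mm⁴
  horizontal leg (remainder): d = -9.8507 mm → contributes +140 151 mm⁴
Total I = 569 851 mm⁴.
For the y-axis: x̄ = 32.851 mm.
Repeating about the centroidal y-axis gives I_y = 1 634 331 mm⁴.
Polar second moment: J = I_x + I_y = 2 204 182 mm⁴.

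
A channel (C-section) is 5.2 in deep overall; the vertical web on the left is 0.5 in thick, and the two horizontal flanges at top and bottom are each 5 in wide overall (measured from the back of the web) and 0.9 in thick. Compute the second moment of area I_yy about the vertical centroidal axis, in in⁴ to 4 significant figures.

Split into non-overlapping primitives; take the origin at the lower-left of the bounding box.
Web: 0.5 × 5.2, A = 2.6 in², x = 0.25 in, Ī = 0.0541667 in⁴.
Top flange (beyond web): 4.5 × 0.9, A = 4.05 in², x = 2.75 in, Ī = 6.83438 in⁴.
Bottom flange (beyond web): 4.5 × 0.9, A = 4.05 in², x = 2.75 in, Ī = 6.83438 in⁴.
Centroid: x̄ = ΣA·x / ΣA = 2.14252 in.
Transfer each piece to the vertical centroidal axis using Ī + A·d² with d = x − 2.14252:
  web: d = -1.89252 in → contributes +9.36644 in⁴
  top flange (beyond web): d = 0.607477 in → contributes +8.32894 in⁴
  bottom flange (beyond web): d = 0.607477 in → contributes +8.32894 in⁴
Total I = 26.0243 in⁴.

I_yy ≈ 26.02 in⁴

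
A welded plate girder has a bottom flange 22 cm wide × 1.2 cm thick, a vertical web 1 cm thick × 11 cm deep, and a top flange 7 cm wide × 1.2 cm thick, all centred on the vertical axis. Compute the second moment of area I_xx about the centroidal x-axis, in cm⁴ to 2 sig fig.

I_xx ≈ 1100 cm⁴

Treat the section as a set of non-overlapping primitives; coordinates are from the bounding-box lower-left.
Bottom plate: 22 × 1.2, A = 26.4 cm², y = 0.6 cm, Ī = 3.168 cm⁴.
Web plate: 1 × 11, A = 11 cm², y = 6.7 cm, Ī = 110.9 cm⁴.
Top plate: 7 × 1.2, A = 8.4 cm², y = 12.8 cm, Ī = 1.008 cm⁴.
Centroid: ȳ = ΣA·y / ΣA = 4.303 cm.
Transfer each piece to the centroidal x-axis using Ī + A·d² with d = y − 4.303:
  bottom plate: d = -3.703 cm → contributes +365.1 cm⁴
  web plate: d = 2.397 cm → contributes +174.1 cm⁴
  top plate: d = 8.497 cm → contributes +607.5 cm⁴
Total I = 1 147 cm⁴.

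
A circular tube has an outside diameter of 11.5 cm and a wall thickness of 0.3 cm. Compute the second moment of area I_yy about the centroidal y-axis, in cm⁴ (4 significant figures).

Treat the section as a set of non-overlapping primitives; coordinates are from the bounding-box lower-left.
Outer circle: ⌀11.5, A = 103.869 cm², x = 5.75 cm, Ī = 858.541 cm⁴.
Bore (subtracted): ⌀10.9, A = 93.3132 cm², x = 5.75 cm, Ī = 692.909 cm⁴.
By symmetry the centroid is at mid-width, x̄ = 5.75 cm.
All pieces are centred on the centroidal y-axis, so I = ΣĪ (holes subtracted) = 165.633 cm⁴.

I_yy ≈ 165.6 cm⁴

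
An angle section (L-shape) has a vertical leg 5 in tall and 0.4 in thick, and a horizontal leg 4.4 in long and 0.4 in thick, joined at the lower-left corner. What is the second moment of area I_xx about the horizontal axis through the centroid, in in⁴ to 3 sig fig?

I_xx ≈ 8.89 in⁴

Break the section into simple shapes (no overlaps), measuring from the bottom-left corner of the bounding box.
Vertical leg: 0.4 × 5, A = 2 in², y = 2.5 in, Ī = 4.1667 in⁴.
Horizontal leg (remainder): 4 × 0.4, A = 1.6 in², y = 0.2 in, Ī = 0.021333 in⁴.
Centroid: ȳ = ΣA·y / ΣA = 1.4778 in.
Transfer each piece to the horizontal axis through the centroid using Ī + A·d² with d = y − 1.4778:
  vertical leg: d = 1.0222 in → contributes +6.2565 in⁴
  horizontal leg (remainder): d = -1.2778 in → contributes +2.6337 in⁴
Total I = 8.8902 in⁴.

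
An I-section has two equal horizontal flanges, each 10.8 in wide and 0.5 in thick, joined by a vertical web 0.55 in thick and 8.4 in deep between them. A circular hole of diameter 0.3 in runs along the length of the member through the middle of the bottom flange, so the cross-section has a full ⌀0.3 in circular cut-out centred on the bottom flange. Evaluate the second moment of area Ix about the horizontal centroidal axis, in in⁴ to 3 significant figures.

Ix ≈ 240 in⁴

Break the section into simple shapes (no overlaps), measuring from the bottom-left corner of the bounding box.
Bottom flange: 10.8 × 0.5, A = 5.4 in², y = 0.25 in, Ī = 0.1125 in⁴.
Web: 0.55 × 8.4, A = 4.62 in², y = 4.7 in, Ī = 27.166 in⁴.
Top flange: 10.8 × 0.5, A = 5.4 in², y = 9.15 in, Ī = 0.1125 in⁴.
Hole (subtracted): ⌀0.3, A = 0.070686 in², y = 0.25 in, Ī = 0.00039761 in⁴.
Centroid: ȳ = ΣA·y / ΣA = 4.7205 in.
Transfer each piece to the horizontal centroidal axis using Ī + A·d² with d = y − 4.7205:
  bottom flange: d = -4.4705 in → contributes +108.03 in⁴
  web: d = -0.020493 in → contributes +27.168 in⁴
  top flange: d = 4.4295 in → contributes +106.06 in⁴
  hole: d = -4.4705 in → contributes −1.4131 in⁴
Total I = 239.85 in⁴.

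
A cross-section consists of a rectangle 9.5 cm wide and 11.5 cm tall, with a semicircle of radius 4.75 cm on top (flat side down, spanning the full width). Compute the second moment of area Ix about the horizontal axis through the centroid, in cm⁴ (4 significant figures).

Ix ≈ 2874 cm⁴

Split into non-overlapping primitives; take the origin at the lower-left of the bounding box.
Rectangular body: 9.5 × 11.5, A = 109.25 cm², y = 5.75 cm, Ī = 1204.03 cm⁴.
Semicircular cap: semicircle r = 4.75, A = 35.4411 cm², y = 13.516 cm, Ī = 55.8736 cm⁴.
Centroid: ȳ = ΣA·y / ΣA = 7.65222 cm.
Transfer each piece to the horizontal axis through the centroid using Ī + A·d² with d = y − 7.65222:
  rectangular body: d = -1.90222 cm → contributes +1599.34 cm⁴
  semicircular cap: d = 5.86374 cm → contributes +1274.46 cm⁴
Total I = 2873.8 cm⁴.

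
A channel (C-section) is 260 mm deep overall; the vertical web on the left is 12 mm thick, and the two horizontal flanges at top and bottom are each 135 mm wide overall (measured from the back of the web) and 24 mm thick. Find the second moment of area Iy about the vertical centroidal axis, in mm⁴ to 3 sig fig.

Iy ≈ 1.68 × 10⁷ mm⁴

Treat the section as a set of non-overlapping primitives; coordinates are from the bounding-box lower-left.
Web: 12 × 260, A = 3 120 mm², x = 6 mm, Ī = 37 440 mm⁴.
Top flange (beyond web): 123 × 24, A = 2 952 mm², x = 73.5 mm, Ī = 3 721 734 mm⁴.
Bottom flange (beyond web): 123 × 24, A = 2 952 mm², x = 73.5 mm, Ī = 3 721 734 mm⁴.
Centroid: x̄ = ΣA·x / ΣA = 50.162 mm.
Transfer each piece to the vertical centroidal axis using Ī + A·d² with d = x − 50.162:
  web: d = -44.162 mm → contributes +6 122 385 mm⁴
  top flange (beyond web): d = 23.338 mm → contributes +5 329 545 mm⁴
  bottom flange (beyond web): d = 23.338 mm → contributes +5 329 545 mm⁴
Total I = 16 781 474 mm⁴.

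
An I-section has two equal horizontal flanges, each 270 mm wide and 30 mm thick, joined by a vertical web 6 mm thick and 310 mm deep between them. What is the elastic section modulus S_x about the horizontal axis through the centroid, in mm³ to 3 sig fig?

S_x ≈ 2.62 × 10⁶ mm³

Split into non-overlapping primitives; take the origin at the lower-left of the bounding box.
Bottom flange: 270 × 30, A = 8 100 mm², y = 15 mm, Ī = 607 500 mm⁴.
Web: 6 × 310, A = 1 860 mm², y = 185 mm, Ī = 14 895 500 mm⁴.
Top flange: 270 × 30, A = 8 100 mm², y = 355 mm, Ī = 607 500 mm⁴.
By symmetry the centroid is at mid-height, ȳ = 185 mm.
Transfer each piece to the horizontal axis through the centroid using Ī + A·d² with d = y − 185:
  bottom flange: d = -170 mm → contributes +234 697 500 mm⁴
  web: d = 0 mm → contributes +14 895 500 mm⁴
  top flange: d = 170 mm → contributes +234 697 500 mm⁴
Total I = 484 290 500 mm⁴.
Extreme fibre distance c = 185 mm; S = I/c = 2 617 786 mm³.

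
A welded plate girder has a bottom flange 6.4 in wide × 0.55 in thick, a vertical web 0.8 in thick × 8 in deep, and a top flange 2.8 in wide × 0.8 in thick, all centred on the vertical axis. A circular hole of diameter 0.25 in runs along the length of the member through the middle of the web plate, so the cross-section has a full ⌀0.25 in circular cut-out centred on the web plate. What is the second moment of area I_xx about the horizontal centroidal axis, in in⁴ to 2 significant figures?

I_xx ≈ 140 in⁴

Decompose the section into non-overlapping parts with the origin at the bottom-left of its bounding rectangle.
Bottom plate: 6.4 × 0.55, A = 3.52 in², y = 0.275 in, Ī = 0.08873 in⁴.
Web plate: 0.8 × 8, A = 6.4 in², y = 4.55 in, Ī = 34.13 in⁴.
Top plate: 2.8 × 0.8, A = 2.24 in², y = 8.95 in, Ī = 0.1195 in⁴.
Hole (subtracted): ⌀0.25, A = 0.04909 in², y = 4.55 in, Ī = 0.0001917 in⁴.
Centroid: ȳ = ΣA·y / ΣA = 4.121 in.
Transfer each piece to the horizontal centroidal axis using Ī + A·d² with d = y − 4.121:
  bottom plate: d = -3.846 in → contributes +52.16 in⁴
  web plate: d = 0.4287 in → contributes +35.31 in⁴
  top plate: d = 4.829 in → contributes +52.35 in⁴
  hole: d = 0.4287 in → contributes −0.009213 in⁴
Total I = 139.8 in⁴.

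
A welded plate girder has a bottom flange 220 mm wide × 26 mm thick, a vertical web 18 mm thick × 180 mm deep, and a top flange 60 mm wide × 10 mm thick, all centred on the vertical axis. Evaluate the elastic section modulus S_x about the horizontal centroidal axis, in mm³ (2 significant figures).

Treat the section as a set of non-overlapping primitives; coordinates are from the bounding-box lower-left.
Bottom plate: 220 × 26, A = 5 720 mm², y = 13 mm, Ī = 322 227 mm⁴.
Web plate: 18 × 180, A = 3 240 mm², y = 116 mm, Ī = 8 748 000 mm⁴.
Top plate: 60 × 10, A = 600 mm², y = 211 mm, Ī = 5 000 mm⁴.
Centroid: ȳ = ΣA·y / ΣA = 60.33 mm.
Transfer each piece to the horizontal centroidal axis using Ī + A·d² with d = y − 60.33:
  bottom plate: d = -47.33 mm → contributes +13 138 324 mm⁴
  web plate: d = 55.67 mm → contributes +18 787 537 mm⁴
  top plate: d = 150.7 mm → contributes +13 625 015 mm⁴
Total I = 45 550 876 mm⁴.
Extreme fibre distance c = 155.7 mm; S = I/c = 292 621 mm³.

S_x ≈ 2.9 × 10⁵ mm³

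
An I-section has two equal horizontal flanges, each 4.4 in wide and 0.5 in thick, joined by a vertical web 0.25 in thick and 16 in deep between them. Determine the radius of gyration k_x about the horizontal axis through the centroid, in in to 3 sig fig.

Treat the section as a set of non-overlapping primitives; coordinates are from the bounding-box lower-left.
Bottom flange: 4.4 × 0.5, A = 2.2 in², y = 0.25 in, Ī = 0.045833 in⁴.
Web: 0.25 × 16, A = 4 in², y = 8.5 in, Ī = 85.333 in⁴.
Top flange: 4.4 × 0.5, A = 2.2 in², y = 16.75 in, Ī = 0.045833 in⁴.
By symmetry the centroid is at mid-height, ȳ = 8.5 in.
Transfer each piece to the horizontal axis through the centroid using Ī + A·d² with d = y − 8.5:
  bottom flange: d = -8.25 in → contributes +149.78 in⁴
  web: d = 0 in → contributes +85.333 in⁴
  top flange: d = 8.25 in → contributes +149.78 in⁴
Total I = 384.9 in⁴.
Radius of gyration: k = √(I/A) = √(384.9 / 8.4) = 6.7692 in.

k_x ≈ 6.77 in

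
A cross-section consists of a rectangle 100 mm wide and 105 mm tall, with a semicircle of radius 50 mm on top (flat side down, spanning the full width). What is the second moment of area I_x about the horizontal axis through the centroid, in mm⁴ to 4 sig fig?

Break the section into simple shapes (no overlaps), measuring from the bottom-left corner of the bounding box.
Rectangular body: 100 × 105, A = 10 500 mm², y = 52.5 mm, Ī = 9 646 875 mm⁴.
Semicircular cap: semicircle r = 50, A = 3926.99 mm², y = 126.221 mm, Ī = 685 981 mm⁴.
Centroid: ȳ = ΣA·y / ΣA = 72.5666 mm.
Transfer each piece to the horizontal axis through the centroid using Ī + A·d² with d = y − 72.5666:
  rectangular body: d = -20.0666 mm → contributes +13 874 885 mm⁴
  semicircular cap: d = 53.6541 mm → contributes +11 990 846 mm⁴
Total I = 25 865 731 mm⁴.

I_x ≈ 2.587 × 10⁷ mm⁴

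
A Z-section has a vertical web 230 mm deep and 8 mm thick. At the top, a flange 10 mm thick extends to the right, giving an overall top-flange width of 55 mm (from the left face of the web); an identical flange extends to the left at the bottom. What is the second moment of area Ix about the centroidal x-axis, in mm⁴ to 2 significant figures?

Break the section into simple shapes (no overlaps), measuring from the bottom-left corner of the bounding box.
Web: 8 × 230, A = 1 840 mm², y = 115 mm, Ī = 8 111 333 mm⁴.
Top flange (beyond web): 47 × 10, A = 470 mm², y = 225 mm, Ī = 3 917 mm⁴.
Bottom flange (beyond web): 47 × 10, A = 470 mm², y = 5 mm, Ī = 3 917 mm⁴.
Centroid: ȳ = ΣA·y / ΣA = 115 mm.
Transfer each piece to the centroidal x-axis using Ī + A·d² with d = y − 115:
  web: d = 0 mm → contributes +8 111 333 mm⁴
  top flange (beyond web): d = 110 mm → contributes +5 690 917 mm⁴
  bottom flange (beyond web): d = -110 mm → contributes +5 690 917 mm⁴
Total I = 19 493 167 mm⁴.

Ix ≈ 1.9 × 10⁷ mm⁴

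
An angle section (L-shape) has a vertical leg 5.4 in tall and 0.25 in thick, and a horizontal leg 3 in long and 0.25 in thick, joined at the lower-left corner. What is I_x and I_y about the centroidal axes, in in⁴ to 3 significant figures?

Decompose the section into non-overlapping parts with the origin at the bottom-left of its bounding rectangle.
Vertical leg: 0.25 × 5.4, A = 1.35 in², y = 2.7 in, Ī = 3.2805 in⁴.
Horizontal leg (remainder): 2.75 × 0.25, A = 0.6875 in², y = 0.125 in, Ī = 0.0035807 in⁴.
Centroid: ȳ = ΣA·y / ΣA = 1.8311 in.
Transfer each piece to the centroidal x-axis using Ī + A·d² with d = y − 1.8311:
  vertical leg: d = 0.86887 in → contributes +4.2997 in⁴
  horizontal leg (remainder): d = -1.7061 in → contributes +2.0048 in⁴
Total I = 6.3045 in⁴.
For the y-axis: x̄ = 0.63113 in.
Repeating about the centroidal y-axis gives I_y = 1.4652 in⁴.

I_x ≈ 6.30 in⁴, I_y ≈ 1.47 in⁴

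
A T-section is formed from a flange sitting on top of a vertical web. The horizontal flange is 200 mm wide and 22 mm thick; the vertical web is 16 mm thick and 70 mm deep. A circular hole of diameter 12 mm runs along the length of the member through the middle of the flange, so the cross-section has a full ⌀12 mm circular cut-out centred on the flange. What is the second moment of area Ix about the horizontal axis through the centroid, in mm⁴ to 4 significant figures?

Ix ≈ 2.513 × 10⁶ mm⁴

Break the section into simple shapes (no overlaps), measuring from the bottom-left corner of the bounding box.
Flange: 200 × 22, A = 4 400 mm², y = 81 mm, Ī = 177 467 mm⁴.
Web: 16 × 70, A = 1 120 mm², y = 35 mm, Ī = 457 333 mm⁴.
Hole (subtracted): ⌀12, A = 113.097 mm², y = 81 mm, Ī = 1017.88 mm⁴.
Centroid: ȳ = ΣA·y / ΣA = 71.4714 mm.
Transfer each piece to the horizontal axis through the centroid using Ī + A·d² with d = y − 71.4714:
  flange: d = 9.52856 mm → contributes +576 958 mm⁴
  web: d = -36.4714 mm → contributes +1 947 119 mm⁴
  hole: d = 9.52856 mm → contributes −11286.4 mm⁴
Total I = 2 512 791 mm⁴.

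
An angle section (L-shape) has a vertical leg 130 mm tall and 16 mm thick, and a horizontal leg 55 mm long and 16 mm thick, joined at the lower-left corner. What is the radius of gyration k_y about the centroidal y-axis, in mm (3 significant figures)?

Split into non-overlapping primitives; take the origin at the lower-left of the bounding box.
Vertical leg: 16 × 130, A = 2 080 mm², x = 8 mm, Ī = 44 373 mm⁴.
Horizontal leg (remainder): 39 × 16, A = 624 mm², x = 35.5 mm, Ī = 79 092 mm⁴.
Centroid: x̄ = ΣA·x / ΣA = 14.346 mm.
Transfer each piece to the centroidal y-axis using Ī + A·d² with d = x − 14.346:
  vertical leg: d = -6.3462 mm → contributes +128 143 mm⁴
  horizontal leg (remainder): d = 21.154 mm → contributes +358 323 mm⁴
Total I = 486 465 mm⁴.
Radius of gyration: k = √(I/A) = √(486 465 / 2 704) = 13.413 mm.

k_y ≈ 13.4 mm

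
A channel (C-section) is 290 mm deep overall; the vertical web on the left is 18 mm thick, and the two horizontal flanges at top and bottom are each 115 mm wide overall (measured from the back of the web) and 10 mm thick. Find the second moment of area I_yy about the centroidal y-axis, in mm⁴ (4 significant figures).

Treat the section as a set of non-overlapping primitives; coordinates are from the bounding-box lower-left.
Web: 18 × 290, A = 5 220 mm², x = 9 mm, Ī = 140 940 mm⁴.
Top flange (beyond web): 97 × 10, A = 970 mm², x = 66.5 mm, Ī = 760 561 mm⁴.
Bottom flange (beyond web): 97 × 10, A = 970 mm², x = 66.5 mm, Ī = 760 561 mm⁴.
Centroid: x̄ = ΣA·x / ΣA = 24.5796 mm.
Transfer each piece to the centroidal y-axis using Ī + A·d² with d = x − 24.5796:
  web: d = -15.5796 mm → contributes +1 407 960 mm⁴
  top flange (beyond web): d = 41.9204 mm → contributes +2 465 160 mm⁴
  bottom flange (beyond web): d = 41.9204 mm → contributes +2 465 160 mm⁴
Total I = 6 338 281 mm⁴.

I_yy ≈ 6.338 × 10⁶ mm⁴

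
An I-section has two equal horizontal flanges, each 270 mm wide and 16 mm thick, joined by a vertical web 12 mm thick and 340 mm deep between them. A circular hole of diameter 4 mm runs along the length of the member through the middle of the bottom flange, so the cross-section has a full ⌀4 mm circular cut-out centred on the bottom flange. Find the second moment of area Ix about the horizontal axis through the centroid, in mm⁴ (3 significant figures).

Break the section into simple shapes (no overlaps), measuring from the bottom-left corner of the bounding box.
Bottom flange: 270 × 16, A = 4 320 mm², y = 8 mm, Ī = 92 160 mm⁴.
Web: 12 × 340, A = 4 080 mm², y = 186 mm, Ī = 39 304 000 mm⁴.
Top flange: 270 × 16, A = 4 320 mm², y = 364 mm, Ī = 92 160 mm⁴.
Hole (subtracted): ⌀4, A = 12.566 mm², y = 8 mm, Ī = 12.566 mm⁴.
Centroid: ȳ = ΣA·y / ΣA = 186.18 mm.
Transfer each piece to the horizontal axis through the centroid using Ī + A·d² with d = y − 186.18:
  bottom flange: d = -178.18 mm → contributes +137 237 885 mm⁴
  web: d = -0.17602 mm → contributes +39 304 126 mm⁴
  top flange: d = 177.82 mm → contributes +136 696 463 mm⁴
  hole: d = -178.18 mm → contributes −398 953 mm⁴
Total I = 312 839 521 mm⁴.

Ix ≈ 3.13 × 10⁸ mm⁴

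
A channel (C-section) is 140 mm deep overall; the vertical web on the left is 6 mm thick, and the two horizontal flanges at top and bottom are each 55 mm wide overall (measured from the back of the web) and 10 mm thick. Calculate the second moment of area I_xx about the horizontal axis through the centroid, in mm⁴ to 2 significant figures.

Treat the section as a set of non-overlapping primitives; coordinates are from the bounding-box lower-left.
Web: 6 × 140, A = 840 mm², y = 70 mm, Ī = 1 372 000 mm⁴.
Top flange (beyond web): 49 × 10, A = 490 mm², y = 135 mm, Ī = 4 083 mm⁴.
Bottom flange (beyond web): 49 × 10, A = 490 mm², y = 5 mm, Ī = 4 083 mm⁴.
By symmetry the centroid is at mid-height, ȳ = 70 mm.
Transfer each piece to the horizontal axis through the centroid using Ī + A·d² with d = y − 70:
  web: d = 0 mm → contributes +1 372 000 mm⁴
  top flange (beyond web): d = 65 mm → contributes +2 074 333 mm⁴
  bottom flange (beyond web): d = -65 mm → contributes +2 074 333 mm⁴
Total I = 5 520 667 mm⁴.

I_xx ≈ 5.5 × 10⁶ mm⁴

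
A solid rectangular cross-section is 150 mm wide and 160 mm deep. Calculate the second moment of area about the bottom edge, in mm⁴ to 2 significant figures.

The section: 150 × 160, A = 24 000 mm², y = 80 mm, Ī = 51 200 000 mm⁴.
Transfer it to a horizontal axis along the bottom face using Ī + A·d² with d = y − 0:
  the section: d = 80 mm → contributes +204 800 000 mm⁴
Total I = 204 800 000 mm⁴.

I_base ≈ 2.0 × 10⁸ mm⁴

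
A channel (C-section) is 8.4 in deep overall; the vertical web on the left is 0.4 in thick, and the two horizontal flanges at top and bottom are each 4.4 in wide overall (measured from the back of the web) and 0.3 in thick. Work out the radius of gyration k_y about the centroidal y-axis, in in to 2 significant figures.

k_y ≈ 1.3 in

Decompose the section into non-overlapping parts with the origin at the bottom-left of its bounding rectangle.
Web: 0.4 × 8.4, A = 3.36 in², x = 0.2 in, Ī = 0.0448 in⁴.
Top flange (beyond web): 4 × 0.3, A = 1.2 in², x = 2.4 in, Ī = 1.6 in⁴.
Bottom flange (beyond web): 4 × 0.3, A = 1.2 in², x = 2.4 in, Ī = 1.6 in⁴.
Centroid: x̄ = ΣA·x / ΣA = 1.117 in.
Transfer each piece to the centroidal y-axis using Ī + A·d² with d = x − 1.117:
  web: d = -0.9167 in → contributes +2.868 in⁴
  top flange (beyond web): d = 1.283 in → contributes +3.576 in⁴
  bottom flange (beyond web): d = 1.283 in → contributes +3.576 in⁴
Total I = 10.02 in⁴.
Radius of gyration: k = √(I/A) = √(10.02 / 5.76) = 1.319 in.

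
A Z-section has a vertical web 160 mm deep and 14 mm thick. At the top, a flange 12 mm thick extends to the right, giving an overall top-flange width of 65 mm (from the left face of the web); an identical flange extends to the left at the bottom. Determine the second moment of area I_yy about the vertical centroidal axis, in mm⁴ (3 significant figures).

I_yy ≈ 1.59 × 10⁶ mm⁴

Break the section into simple shapes (no overlaps), measuring from the bottom-left corner of the bounding box.
Web: 14 × 160, A = 2 240 mm², x = 58 mm, Ī = 36 587 mm⁴.
Top flange (beyond web): 51 × 12, A = 612 mm², x = 90.5 mm, Ī = 132 651 mm⁴.
Bottom flange (beyond web): 51 × 12, A = 612 mm², x = 25.5 mm, Ī = 132 651 mm⁴.
Centroid: x̄ = ΣA·x / ΣA = 58 mm.
Transfer each piece to the vertical centroidal axis using Ī + A·d² with d = x − 58:
  web: d = 0 mm → contributes +36 587 mm⁴
  top flange (beyond web): d = 32.5 mm → contributes +779 076 mm⁴
  bottom flange (beyond web): d = -32.5 mm → contributes +779 076 mm⁴
Total I = 1 594 739 mm⁴.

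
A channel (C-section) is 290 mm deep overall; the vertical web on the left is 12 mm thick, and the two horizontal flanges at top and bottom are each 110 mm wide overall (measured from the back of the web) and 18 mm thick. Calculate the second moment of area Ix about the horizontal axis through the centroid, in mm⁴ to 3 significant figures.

Decompose the section into non-overlapping parts with the origin at the bottom-left of its bounding rectangle.
Web: 12 × 290, A = 3 480 mm², y = 145 mm, Ī = 24 389 000 mm⁴.
Top flange (beyond web): 98 × 18, A = 1 764 mm², y = 281 mm, Ī = 47 628 mm⁴.
Bottom flange (beyond web): 98 × 18, A = 1 764 mm², y = 9 mm, Ī = 47 628 mm⁴.
By symmetry the centroid is at mid-height, ȳ = 145 mm.
Transfer each piece to the horizontal axis through the centroid using Ī + A·d² with d = y − 145:
  web: d = 0 mm → contributes +24 389 000 mm⁴
  top flange (beyond web): d = 136 mm → contributes +32 674 572 mm⁴
  bottom flange (beyond web): d = -136 mm → contributes +32 674 572 mm⁴
Total I = 89 738 144 mm⁴.

Ix ≈ 8.97 × 10⁷ mm⁴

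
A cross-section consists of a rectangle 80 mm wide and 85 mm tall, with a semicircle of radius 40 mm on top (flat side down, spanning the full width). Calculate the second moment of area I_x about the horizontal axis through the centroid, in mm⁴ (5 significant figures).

I_x ≈ 1.0867 × 10⁷ mm⁴

Split into non-overlapping primitives; take the origin at the lower-left of the bounding box.
Rectangular body: 80 × 85, A = 6 800 mm², y = 42.5 mm, Ī = 4 094 167 mm⁴.
Semicircular cap: semicircle r = 40, A = 2513.274 mm², y = 101.9765 mm, Ī = 280977.8 mm⁴.
Centroid: ȳ = ΣA·y / ΣA = 58.5503 mm.
Transfer each piece to the horizontal axis through the centroid using Ī + A·d² with d = y − 58.5503:
  rectangular body: d = -16.0503 mm → contributes +5 845 929 mm⁴
  semicircular cap: d = 43.42623 mm → contributes +5 020 604 mm⁴
Total I = 10 866 533 mm⁴.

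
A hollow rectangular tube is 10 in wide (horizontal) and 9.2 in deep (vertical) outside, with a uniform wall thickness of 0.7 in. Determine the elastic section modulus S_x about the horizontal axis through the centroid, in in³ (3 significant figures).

S_x ≈ 67.1 in³

Split into non-overlapping primitives; take the origin at the lower-left of the bounding box.
Outer rectangle: 10 × 9.2, A = 92 in², y = 4.6 in, Ī = 648.91 in⁴.
Inner void (subtracted): 8.6 × 7.8, A = 67.08 in², y = 4.6 in, Ī = 340.1 in⁴.
By symmetry the centroid is at mid-height, ȳ = 4.6 in.
All pieces are centred on the horizontal axis through the centroid, so I = ΣĪ (holes subtracted) = 308.81 in⁴.
Extreme fibre distance c = 4.6 in; S = I/c = 67.133 in³.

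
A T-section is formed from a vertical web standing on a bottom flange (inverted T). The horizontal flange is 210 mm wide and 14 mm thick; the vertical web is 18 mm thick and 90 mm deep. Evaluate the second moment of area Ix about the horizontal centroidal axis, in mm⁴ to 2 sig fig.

Ix ≈ 4.0 × 10⁶ mm⁴

Treat the section as a set of non-overlapping primitives; coordinates are from the bounding-box lower-left.
Flange: 210 × 14, A = 2 940 mm², y = 7 mm, Ī = 48 020 mm⁴.
Web: 18 × 90, A = 1 620 mm², y = 59 mm, Ī = 1 093 500 mm⁴.
Centroid: ȳ = ΣA·y / ΣA = 25.47 mm.
Transfer each piece to the horizontal centroidal axis using Ī + A·d² with d = y − 25.47:
  flange: d = -18.47 mm → contributes +1 051 374 mm⁴
  web: d = 33.53 mm → contributes +2 914 402 mm⁴
Total I = 3 965 777 mm⁴.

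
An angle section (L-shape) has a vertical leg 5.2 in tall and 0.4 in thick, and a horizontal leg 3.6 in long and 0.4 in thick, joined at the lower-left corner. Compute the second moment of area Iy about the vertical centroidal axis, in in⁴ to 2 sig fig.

Treat the section as a set of non-overlapping primitives; coordinates are from the bounding-box lower-left.
Vertical leg: 0.4 × 5.2, A = 2.08 in², x = 0.2 in, Ī = 0.02773 in⁴.
Horizontal leg (remainder): 3.2 × 0.4, A = 1.28 in², x = 2 in, Ī = 1.092 in⁴.
Centroid: x̄ = ΣA·x / ΣA = 0.8857 in.
Transfer each piece to the vertical centroidal axis using Ī + A·d² with d = x − 0.8857:
  vertical leg: d = -0.6857 in → contributes +1.006 in⁴
  horizontal leg (remainder): d = 1.114 in → contributes +2.682 in⁴
Total I = 3.687 in⁴.

Iy ≈ 3.7 in⁴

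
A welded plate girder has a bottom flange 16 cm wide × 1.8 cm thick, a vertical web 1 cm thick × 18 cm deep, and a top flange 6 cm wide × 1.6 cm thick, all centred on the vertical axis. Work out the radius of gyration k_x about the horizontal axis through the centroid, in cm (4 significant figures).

k_x ≈ 7.982 cm

Break the section into simple shapes (no overlaps), measuring from the bottom-left corner of the bounding box.
Bottom plate: 16 × 1.8, A = 28.8 cm², y = 0.9 cm, Ī = 7.776 cm⁴.
Web plate: 1 × 18, A = 18 cm², y = 10.8 cm, Ī = 486 cm⁴.
Top plate: 6 × 1.6, A = 9.6 cm², y = 20.6 cm, Ī = 2.048 cm⁴.
Centroid: ȳ = ΣA·y / ΣA = 7.41277 cm.
Transfer each piece to the horizontal axis through the centroid using Ī + A·d² with d = y − 7.41277:
  bottom plate: d = -6.51277 cm → contributes +1229.36 cm⁴
  web plate: d = 3.38723 cm → contributes +692.52 cm⁴
  top plate: d = 13.1872 cm → contributes +1671.52 cm⁴
Total I = 3593.4 cm⁴.
Radius of gyration: k = √(I/A) = √(3593.4 / 56.4) = 7.98203 cm.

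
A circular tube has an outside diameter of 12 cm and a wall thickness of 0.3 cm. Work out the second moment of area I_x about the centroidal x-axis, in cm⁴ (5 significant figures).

Decompose the section into non-overlapping parts with the origin at the bottom-left of its bounding rectangle.
Outer circle: ⌀12, A = 113.0973 cm², y = 6 cm, Ī = 1017.876 cm⁴.
Bore (subtracted): ⌀11.4, A = 102.0703 cm², y = 6 cm, Ī = 829.0664 cm⁴.
By symmetry the centroid is at mid-height, ȳ = 6 cm.
All pieces are centred on the centroidal x-axis, so I = ΣĪ (holes subtracted) = 188.8096 cm⁴.

I_x ≈ 188.81 cm⁴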